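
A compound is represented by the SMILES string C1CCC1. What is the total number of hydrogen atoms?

8

Walk through each heavy atom and fill implicit hydrogens from standard valence (C 4, N 3, O 2, S 2, halogen 1):
  atom 1: C, bond orders sum to 2 (valence 4) → 2 H
  atom 2: C, bond orders sum to 2 (valence 4) → 2 H
  atom 3: C, bond orders sum to 2 (valence 4) → 2 H
  atom 4: C, bond orders sum to 2 (valence 4) → 2 H
Total hydrogens: 8.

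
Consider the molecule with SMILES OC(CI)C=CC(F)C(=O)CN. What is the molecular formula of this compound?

C7H11FINO2

Walk through each heavy atom and fill implicit hydrogens from standard valence (C 4, N 3, O 2, S 2, halogen 1):
  atom 1: O, bond orders sum to 1 (valence 2) → 1 H
  atom 2: C, bond orders sum to 3 (valence 4) → 1 H
  atom 3: C, bond orders sum to 2 (valence 4) → 2 H
  atom 4: I (halogen, monovalent) → 0 H
  atom 5: C, bond orders sum to 3 (valence 4) → 1 H
  atom 6: C, bond orders sum to 3 (valence 4) → 1 H
  atom 7: C, bond orders sum to 3 (valence 4) → 1 H
  atom 8: F (halogen, monovalent) → 0 H
  atom 9: C, bond orders sum to 4 (valence 4) → 0 H
  atom 10: O, bond orders sum to 2 (valence 2) → 0 H
  atom 11: C, bond orders sum to 2 (valence 4) → 2 H
  atom 12: N, bond orders sum to 1 (valence 3) → 2 H
Totals → C:7, H:11, F:1, I:1, N:1, O:2.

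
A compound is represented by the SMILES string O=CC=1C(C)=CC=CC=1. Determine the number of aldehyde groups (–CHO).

The aldehyde motif appears at heavy-atom position 2 in the SMILES.
Aldehyde count: 1.

1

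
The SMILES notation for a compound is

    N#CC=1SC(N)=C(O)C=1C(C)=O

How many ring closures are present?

1

In SMILES, each pair of matching ring-closure digits denotes one ring-closing bond; the number of such bonds equals the number of independent rings.
Ring-closure bonds here: 1.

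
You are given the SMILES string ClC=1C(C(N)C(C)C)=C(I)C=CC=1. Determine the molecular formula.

C10H13ClIN

Walk through each heavy atom and fill implicit hydrogens from standard valence (C 4, N 3, O 2, S 2, halogen 1):
  atom 1: Cl (halogen, monovalent) → 0 H
  atom 2: C, bond orders sum to 4 (valence 4) → 0 H
  atom 3: C, bond orders sum to 4 (valence 4) → 0 H
  atom 4: C, bond orders sum to 3 (valence 4) → 1 H
  atom 5: N, bond orders sum to 1 (valence 3) → 2 H
  atom 6: C, bond orders sum to 3 (valence 4) → 1 H
  atom 7: C, bond orders sum to 1 (valence 4) → 3 H
  atom 8: C, bond orders sum to 1 (valence 4) → 3 H
  atom 9: C, bond orders sum to 4 (valence 4) → 0 H
  atom 10: I (halogen, monovalent) → 0 H
  atom 11: C, bond orders sum to 3 (valence 4) → 1 H
  atom 12: C, bond orders sum to 3 (valence 4) → 1 H
  atom 13: C, bond orders sum to 3 (valence 4) → 1 H
Totals → C:10, H:13, Cl:1, I:1, N:1.
In Hill order: C10H13ClIN.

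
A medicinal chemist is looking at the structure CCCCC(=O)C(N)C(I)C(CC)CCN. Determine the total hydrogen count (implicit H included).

25

Walk through each heavy atom and fill implicit hydrogens from standard valence (C 4, N 3, O 2, S 2, halogen 1):
  atom 1: C, bond orders sum to 1 (valence 4) → 3 H
  atom 2: C, bond orders sum to 2 (valence 4) → 2 H
  atom 3: C, bond orders sum to 2 (valence 4) → 2 H
  atom 4: C, bond orders sum to 2 (valence 4) → 2 H
  atom 5: C, bond orders sum to 4 (valence 4) → 0 H
  atom 6: O, bond orders sum to 2 (valence 2) → 0 H
  atom 7: C, bond orders sum to 3 (valence 4) → 1 H
  atom 8: N, bond orders sum to 1 (valence 3) → 2 H
  atom 9: C, bond orders sum to 3 (valence 4) → 1 H
  atom 10: I (halogen, monovalent) → 0 H
  atom 11: C, bond orders sum to 3 (valence 4) → 1 H
  atom 12: C, bond orders sum to 2 (valence 4) → 2 H
  atom 13: C, bond orders sum to 1 (valence 4) → 3 H
  atom 14: C, bond orders sum to 2 (valence 4) → 2 H
  atom 15: C, bond orders sum to 2 (valence 4) → 2 H
  atom 16: N, bond orders sum to 1 (valence 3) → 2 H
Total hydrogens: 25.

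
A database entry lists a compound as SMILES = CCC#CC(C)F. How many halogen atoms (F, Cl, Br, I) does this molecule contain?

Halogen atoms appear at heavy-atom position 7 (1×F).
Other groups present: 1 alkyne.
Halogen count: 1.

1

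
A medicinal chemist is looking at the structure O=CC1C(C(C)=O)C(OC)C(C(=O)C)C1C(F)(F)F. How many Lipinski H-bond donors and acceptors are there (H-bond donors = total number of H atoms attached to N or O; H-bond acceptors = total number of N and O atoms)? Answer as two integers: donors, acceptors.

0, 4

Donors: find every N or O and count the H atoms it carries.
  atom 1 (O): bond orders sum to 2 → 0 H
  atom 7 (O): bond orders sum to 2 → 0 H
  atom 9 (O): bond orders sum to 2 → 0 H
  atom 13 (O): bond orders sum to 2 → 0 H
Lipinski HBD = 0.
Acceptors: N atoms = 0, O atoms = 4 → HBA = 4.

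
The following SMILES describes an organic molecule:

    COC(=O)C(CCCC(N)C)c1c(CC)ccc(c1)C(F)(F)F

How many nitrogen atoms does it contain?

Scan the SMILES for N atoms (remember two-letter symbols like Cl and Br are single atoms).
Nitrogen count: 1.

1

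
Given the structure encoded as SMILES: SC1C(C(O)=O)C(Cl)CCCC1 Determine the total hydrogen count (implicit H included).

Walk through each heavy atom and fill implicit hydrogens from standard valence (C 4, N 3, O 2, S 2, halogen 1):
  atom 1: S, bond orders sum to 1 (valence 2) → 1 H
  atom 2: C, bond orders sum to 3 (valence 4) → 1 H
  atom 3: C, bond orders sum to 3 (valence 4) → 1 H
  atom 4: C, bond orders sum to 4 (valence 4) → 0 H
  atom 5: O, bond orders sum to 1 (valence 2) → 1 H
  atom 6: O, bond orders sum to 2 (valence 2) → 0 H
  atom 7: C, bond orders sum to 3 (valence 4) → 1 H
  atom 8: Cl (halogen, monovalent) → 0 H
  atom 9: C, bond orders sum to 2 (valence 4) → 2 H
  atom 10: C, bond orders sum to 2 (valence 4) → 2 H
  atom 11: C, bond orders sum to 2 (valence 4) → 2 H
  atom 12: C, bond orders sum to 2 (valence 4) → 2 H
Total hydrogens: 13.

13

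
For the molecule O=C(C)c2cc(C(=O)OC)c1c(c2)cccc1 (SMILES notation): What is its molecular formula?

Walk through each heavy atom and fill implicit hydrogens from standard valence (C 4, N 3, O 2, S 2, halogen 1); for lowercase aromatic atoms, an aromatic c carries 1 H when it has two neighbours and 0 H with three, and aromatic n carries 0 H:
  atom 1: O, bond orders sum to 2 (valence 2) → 0 H
  atom 2: C, bond orders sum to 4 (valence 4) → 0 H
  atom 3: C, bond orders sum to 1 (valence 4) → 3 H
  atom 4: aromatic c, 3 neighbours → 0 H
  atom 5: aromatic c, 2 neighbours → 1 H
  atom 6: aromatic c, 3 neighbours → 0 H
  atom 7: C, bond orders sum to 4 (valence 4) → 0 H
  atom 8: O, bond orders sum to 2 (valence 2) → 0 H
  atom 9: O, bond orders sum to 2 (valence 2) → 0 H
  atom 10: C, bond orders sum to 1 (valence 4) → 3 H
  atom 11: aromatic c, 3 neighbours → 0 H
  atom 12: aromatic c, 3 neighbours → 0 H
  atom 13: aromatic c, 2 neighbours → 1 H
  atom 14: aromatic c, 2 neighbours → 1 H
  atom 15: aromatic c, 2 neighbours → 1 H
  atom 16: aromatic c, 2 neighbours → 1 H
  atom 17: aromatic c, 2 neighbours → 1 H
Totals → C:14, H:12, O:3.
In Hill order: C14H12O3.

C14H12O3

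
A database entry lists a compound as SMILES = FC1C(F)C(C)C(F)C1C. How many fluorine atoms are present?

3

Scan the SMILES for F atoms (remember two-letter symbols like Cl and Br are single atoms).
Fluorine count: 3.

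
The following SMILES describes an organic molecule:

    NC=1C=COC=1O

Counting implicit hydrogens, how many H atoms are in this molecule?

5

Walk through each heavy atom and fill implicit hydrogens from standard valence (C 4, N 3, O 2, S 2, halogen 1):
  atom 1: N, bond orders sum to 1 (valence 3) → 2 H
  atom 2: C, bond orders sum to 4 (valence 4) → 0 H
  atom 3: C, bond orders sum to 3 (valence 4) → 1 H
  atom 4: C, bond orders sum to 3 (valence 4) → 1 H
  atom 5: O, bond orders sum to 2 (valence 2) → 0 H
  atom 6: C, bond orders sum to 4 (valence 4) → 0 H
  atom 7: O, bond orders sum to 1 (valence 2) → 1 H
Total hydrogens: 5.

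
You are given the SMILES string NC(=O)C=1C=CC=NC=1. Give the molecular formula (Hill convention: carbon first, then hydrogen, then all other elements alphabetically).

Walk through each heavy atom and fill implicit hydrogens from standard valence (C 4, N 3, O 2, S 2, halogen 1):
  atom 1: N, bond orders sum to 1 (valence 3) → 2 H
  atom 2: C, bond orders sum to 4 (valence 4) → 0 H
  atom 3: O, bond orders sum to 2 (valence 2) → 0 H
  atom 4: C, bond orders sum to 4 (valence 4) → 0 H
  atom 5: C, bond orders sum to 3 (valence 4) → 1 H
  atom 6: C, bond orders sum to 3 (valence 4) → 1 H
  atom 7: C, bond orders sum to 3 (valence 4) → 1 H
  atom 8: N, bond orders sum to 3 (valence 3) → 0 H
  atom 9: C, bond orders sum to 3 (valence 4) → 1 H
Totals → C:6, H:6, N:2, O:1.
In Hill order: C6H6N2O.

C6H6N2O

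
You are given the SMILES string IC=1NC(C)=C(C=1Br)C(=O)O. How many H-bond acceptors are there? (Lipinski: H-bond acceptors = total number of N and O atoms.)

N atoms: 1; O atoms: 2.
Lipinski HBA = 1 + 2 = 3.

3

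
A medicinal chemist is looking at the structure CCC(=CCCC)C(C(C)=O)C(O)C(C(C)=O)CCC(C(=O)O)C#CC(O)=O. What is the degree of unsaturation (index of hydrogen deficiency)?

Degree of unsaturation = (number of rings) + (number of π bonds).
Ring closures in the SMILES: 0.
π bonds: 5 double bonds (each 1 DoU), 1 triple bond (each 2 DoU) → 7 DoU from unsaturation.
Total DoU = 0 + 7 = 7.

7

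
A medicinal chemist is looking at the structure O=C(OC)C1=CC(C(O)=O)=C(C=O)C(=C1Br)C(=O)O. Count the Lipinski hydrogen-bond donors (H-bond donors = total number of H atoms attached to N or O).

2

Donors: find every N or O and count the H atoms it carries.
  atom 1 (O): bond orders sum to 2 → 0 H
  atom 3 (O): bond orders sum to 2 → 0 H
  atom 9 (O): bond orders sum to 1 → 1 H
  atom 10 (O): bond orders sum to 2 → 0 H
  atom 13 (O): bond orders sum to 2 → 0 H
  atom 18 (O): bond orders sum to 2 → 0 H
  atom 19 (O): bond orders sum to 1 → 1 H
Lipinski HBD = 2.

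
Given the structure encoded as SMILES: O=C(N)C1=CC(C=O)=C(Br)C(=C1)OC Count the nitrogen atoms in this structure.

1

Scan the SMILES for N atoms (remember two-letter symbols like Cl and Br are single atoms).
Nitrogen count: 1.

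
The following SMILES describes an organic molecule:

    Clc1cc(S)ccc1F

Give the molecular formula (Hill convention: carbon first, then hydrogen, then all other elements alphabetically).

C6H4ClFS

Walk through each heavy atom and fill implicit hydrogens from standard valence (C 4, N 3, O 2, S 2, halogen 1); for lowercase aromatic atoms, an aromatic c carries 1 H when it has two neighbours and 0 H with three, and aromatic n carries 0 H:
  atom 1: Cl (halogen, monovalent) → 0 H
  atom 2: aromatic c, 3 neighbours → 0 H
  atom 3: aromatic c, 2 neighbours → 1 H
  atom 4: aromatic c, 3 neighbours → 0 H
  atom 5: S, bond orders sum to 1 (valence 2) → 1 H
  atom 6: aromatic c, 2 neighbours → 1 H
  atom 7: aromatic c, 2 neighbours → 1 H
  atom 8: aromatic c, 3 neighbours → 0 H
  atom 9: F (halogen, monovalent) → 0 H
Totals → C:6, H:4, Cl:1, F:1, S:1.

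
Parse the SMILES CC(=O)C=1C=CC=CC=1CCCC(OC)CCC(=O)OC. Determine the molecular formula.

Walk through each heavy atom and fill implicit hydrogens from standard valence (C 4, N 3, O 2, S 2, halogen 1):
  atom 1: C, bond orders sum to 1 (valence 4) → 3 H
  atom 2: C, bond orders sum to 4 (valence 4) → 0 H
  atom 3: O, bond orders sum to 2 (valence 2) → 0 H
  atom 4: C, bond orders sum to 4 (valence 4) → 0 H
  atom 5: C, bond orders sum to 3 (valence 4) → 1 H
  atom 6: C, bond orders sum to 3 (valence 4) → 1 H
  atom 7: C, bond orders sum to 3 (valence 4) → 1 H
  atom 8: C, bond orders sum to 3 (valence 4) → 1 H
  atom 9: C, bond orders sum to 4 (valence 4) → 0 H
  atom 10: C, bond orders sum to 2 (valence 4) → 2 H
  atom 11: C, bond orders sum to 2 (valence 4) → 2 H
  atom 12: C, bond orders sum to 2 (valence 4) → 2 H
  atom 13: C, bond orders sum to 3 (valence 4) → 1 H
  atom 14: O, bond orders sum to 2 (valence 2) → 0 H
  atom 15: C, bond orders sum to 1 (valence 4) → 3 H
  atom 16: C, bond orders sum to 2 (valence 4) → 2 H
  atom 17: C, bond orders sum to 2 (valence 4) → 2 H
  atom 18: C, bond orders sum to 4 (valence 4) → 0 H
  atom 19: O, bond orders sum to 2 (valence 2) → 0 H
  atom 20: O, bond orders sum to 2 (valence 2) → 0 H
  atom 21: C, bond orders sum to 1 (valence 4) → 3 H
Totals → C:17, H:24, O:4.

C17H24O4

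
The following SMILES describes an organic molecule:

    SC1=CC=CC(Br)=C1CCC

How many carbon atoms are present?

Count every carbon token in the SMILES (each C, including those in ring-closure positions and inside branches).
Carbon count: 9.

9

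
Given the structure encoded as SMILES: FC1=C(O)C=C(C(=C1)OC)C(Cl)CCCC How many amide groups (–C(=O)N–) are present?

0

Scan the SMILES for the amide motif — none present.
Groups that are present: 1 ether, 1 hydroxyl.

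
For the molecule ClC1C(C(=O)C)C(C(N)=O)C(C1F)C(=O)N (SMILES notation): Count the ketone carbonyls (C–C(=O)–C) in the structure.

1

The ketone motif appears at heavy-atom position 4 in the SMILES.
Other groups present: 2 amide.
Ketone count: 1.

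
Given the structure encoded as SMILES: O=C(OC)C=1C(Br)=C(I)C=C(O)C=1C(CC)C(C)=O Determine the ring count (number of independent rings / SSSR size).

1

In SMILES, each pair of matching ring-closure digits denotes one ring-closing bond; the number of such bonds equals the number of independent rings.
Ring-closure bonds here: 1.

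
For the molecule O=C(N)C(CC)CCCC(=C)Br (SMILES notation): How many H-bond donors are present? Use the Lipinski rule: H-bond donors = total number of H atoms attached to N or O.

2

Donors: find every N or O and count the H atoms it carries.
  atom 1 (O): bond orders sum to 2 → 0 H
  atom 3 (N): bond orders sum to 1 → 2 H
Lipinski HBD = 2.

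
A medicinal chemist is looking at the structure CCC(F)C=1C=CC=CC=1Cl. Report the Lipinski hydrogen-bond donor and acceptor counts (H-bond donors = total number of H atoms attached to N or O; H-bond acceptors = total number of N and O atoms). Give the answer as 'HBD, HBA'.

0, 0

Donors: find every N or O and count the H atoms it carries.
  (no N or O atoms present)
Lipinski HBD = 0.
Acceptors: N atoms = 0, O atoms = 0 → HBA = 0.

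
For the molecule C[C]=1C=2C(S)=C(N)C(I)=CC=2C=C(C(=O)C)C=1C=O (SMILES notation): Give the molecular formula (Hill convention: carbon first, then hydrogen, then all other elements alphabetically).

Walk through each heavy atom and fill implicit hydrogens from standard valence (C 4, N 3, O 2, S 2, halogen 1):
  atom 1: C, bond orders sum to 1 (valence 4) → 3 H
  atom 2: C with explicit H count 0
  atom 3: C, bond orders sum to 4 (valence 4) → 0 H
  atom 4: C, bond orders sum to 4 (valence 4) → 0 H
  atom 5: S, bond orders sum to 1 (valence 2) → 1 H
  atom 6: C, bond orders sum to 4 (valence 4) → 0 H
  atom 7: N, bond orders sum to 1 (valence 3) → 2 H
  atom 8: C, bond orders sum to 4 (valence 4) → 0 H
  atom 9: I (halogen, monovalent) → 0 H
  atom 10: C, bond orders sum to 3 (valence 4) → 1 H
  atom 11: C, bond orders sum to 4 (valence 4) → 0 H
  atom 12: C, bond orders sum to 3 (valence 4) → 1 H
  atom 13: C, bond orders sum to 4 (valence 4) → 0 H
  atom 14: C, bond orders sum to 4 (valence 4) → 0 H
  atom 15: O, bond orders sum to 2 (valence 2) → 0 H
  atom 16: C, bond orders sum to 1 (valence 4) → 3 H
  atom 17: C, bond orders sum to 4 (valence 4) → 0 H
  atom 18: C, bond orders sum to 3 (valence 4) → 1 H
  atom 19: O, bond orders sum to 2 (valence 2) → 0 H
Totals → C:14, H:12, I:1, N:1, O:2, S:1.

C14H12INO2S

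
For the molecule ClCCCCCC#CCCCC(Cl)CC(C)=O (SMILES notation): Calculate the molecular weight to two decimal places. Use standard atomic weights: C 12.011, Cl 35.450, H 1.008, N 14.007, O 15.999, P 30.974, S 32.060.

First, the molecular formula is C14H22Cl2O (counting implicit H from valence).
  C: 14 × 12.011 = 168.154
  Cl: 2 × 35.450 = 70.900
  H: 22 × 1.008 = 22.176
  O: 1 × 15.999 = 15.999
Sum: 14×12.011 + 2×35.450 + 22×1.008 + 1×15.999 = 277.229 → 277.23 g/mol.

277.23 g/mol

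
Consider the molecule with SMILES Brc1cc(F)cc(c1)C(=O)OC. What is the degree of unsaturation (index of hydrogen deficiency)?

5

Molecular formula: C8H6BrFO2.
DoU = (2C + 2 + N − H − X) / 2, where X is the halogen count and O/S are ignored.
    = (2·8 + 2 + 0 − 6 − 2) / 2 = 10 / 2 = 5.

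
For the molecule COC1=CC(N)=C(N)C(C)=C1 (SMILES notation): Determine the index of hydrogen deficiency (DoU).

Molecular formula: C8H12N2O.
DoU = (2C + 2 + N − H − X) / 2, where X is the halogen count and O/S are ignored.
    = (2·8 + 2 + 2 − 12 − 0) / 2 = 8 / 2 = 4.

4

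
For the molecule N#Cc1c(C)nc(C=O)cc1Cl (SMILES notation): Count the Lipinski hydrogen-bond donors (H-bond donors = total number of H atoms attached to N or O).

0

Donors: find every N or O and count the H atoms it carries.
  atom 1 (N): bond orders sum to 3 → 0 H
  atom 6 (N): bond orders sum to 3 → 0 H
  atom 9 (O): bond orders sum to 2 → 0 H
Lipinski HBD = 0.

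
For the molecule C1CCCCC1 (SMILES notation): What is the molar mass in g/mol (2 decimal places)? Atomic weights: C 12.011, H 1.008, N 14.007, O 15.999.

84.16 g/mol

First, the molecular formula is C6H12 (counting implicit H from valence).
  C: 6 × 12.011 = 72.066
  H: 12 × 1.008 = 12.096
Sum: 6×12.011 + 12×1.008 = 84.162 → 84.16 g/mol.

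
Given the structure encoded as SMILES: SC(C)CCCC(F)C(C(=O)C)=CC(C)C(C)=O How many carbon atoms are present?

Count every carbon token in the SMILES (each C, including those in ring-closure positions and inside branches).
Carbon count: 14.

14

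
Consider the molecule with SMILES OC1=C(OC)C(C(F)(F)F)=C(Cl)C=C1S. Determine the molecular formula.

Walk through each heavy atom and fill implicit hydrogens from standard valence (C 4, N 3, O 2, S 2, halogen 1):
  atom 1: O, bond orders sum to 1 (valence 2) → 1 H
  atom 2: C, bond orders sum to 4 (valence 4) → 0 H
  atom 3: C, bond orders sum to 4 (valence 4) → 0 H
  atom 4: O, bond orders sum to 2 (valence 2) → 0 H
  atom 5: C, bond orders sum to 1 (valence 4) → 3 H
  atom 6: C, bond orders sum to 4 (valence 4) → 0 H
  atom 7: C, bond orders sum to 4 (valence 4) → 0 H
  atom 8: F (halogen, monovalent) → 0 H
  atom 9: F (halogen, monovalent) → 0 H
  atom 10: F (halogen, monovalent) → 0 H
  atom 11: C, bond orders sum to 4 (valence 4) → 0 H
  atom 12: Cl (halogen, monovalent) → 0 H
  atom 13: C, bond orders sum to 3 (valence 4) → 1 H
  atom 14: C, bond orders sum to 4 (valence 4) → 0 H
  atom 15: S, bond orders sum to 1 (valence 2) → 1 H
Totals → C:8, H:6, Cl:1, F:3, O:2, S:1.
In Hill order: C8H6ClF3O2S.

C8H6ClF3O2S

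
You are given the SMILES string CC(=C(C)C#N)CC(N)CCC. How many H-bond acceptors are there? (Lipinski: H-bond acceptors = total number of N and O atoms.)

N atoms: 2; O atoms: 0.
Lipinski HBA = 2 + 0 = 2.

2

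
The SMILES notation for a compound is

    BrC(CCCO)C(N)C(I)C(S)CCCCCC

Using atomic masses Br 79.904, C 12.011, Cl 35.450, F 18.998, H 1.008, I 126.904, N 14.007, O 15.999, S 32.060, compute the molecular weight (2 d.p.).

452.23 g/mol

First, the molecular formula is C13H27BrINOS (counting implicit H from valence).
  Br: 1 × 79.904 = 79.904
  C: 13 × 12.011 = 156.143
  H: 27 × 1.008 = 27.216
  I: 1 × 126.904 = 126.904
  N: 1 × 14.007 = 14.007
  O: 1 × 15.999 = 15.999
  S: 1 × 32.060 = 32.060
Sum: 1×79.904 + 13×12.011 + 27×1.008 + 1×126.904 + 1×14.007 + 1×15.999 + 1×32.060 = 452.233 → 452.23 g/mol.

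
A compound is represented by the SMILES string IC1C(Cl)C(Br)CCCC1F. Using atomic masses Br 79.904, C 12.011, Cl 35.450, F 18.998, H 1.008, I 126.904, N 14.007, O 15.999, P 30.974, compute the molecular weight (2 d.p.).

355.41 g/mol

First, the molecular formula is C7H10BrClFI (counting implicit H from valence).
  Br: 1 × 79.904 = 79.904
  C: 7 × 12.011 = 84.077
  Cl: 1 × 35.450 = 35.450
  F: 1 × 18.998 = 18.998
  H: 10 × 1.008 = 10.080
  I: 1 × 126.904 = 126.904
Sum: 1×79.904 + 7×12.011 + 1×35.450 + 1×18.998 + 10×1.008 + 1×126.904 = 355.413 → 355.41 g/mol.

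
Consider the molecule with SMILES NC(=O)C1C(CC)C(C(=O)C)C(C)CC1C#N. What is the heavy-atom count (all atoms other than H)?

Every atom symbol written in the SMILES (organic subset) is one heavy atom; implicit H are not written.
Heavy atoms by element → C:13, N:2, O:2.
Total: 17.

17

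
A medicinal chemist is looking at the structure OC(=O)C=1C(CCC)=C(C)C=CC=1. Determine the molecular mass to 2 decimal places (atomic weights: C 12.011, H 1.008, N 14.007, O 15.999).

First, the molecular formula is C11H14O2 (counting implicit H from valence).
  C: 11 × 12.011 = 132.121
  H: 14 × 1.008 = 14.112
  O: 2 × 15.999 = 31.998
Sum: 11×12.011 + 14×1.008 + 2×15.999 = 178.231 → 178.23 g/mol.

178.23 g/mol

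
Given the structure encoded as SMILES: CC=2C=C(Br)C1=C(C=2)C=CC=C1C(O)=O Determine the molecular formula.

C12H9BrO2

Walk through each heavy atom and fill implicit hydrogens from standard valence (C 4, N 3, O 2, S 2, halogen 1):
  atom 1: C, bond orders sum to 1 (valence 4) → 3 H
  atom 2: C, bond orders sum to 4 (valence 4) → 0 H
  atom 3: C, bond orders sum to 3 (valence 4) → 1 H
  atom 4: C, bond orders sum to 4 (valence 4) → 0 H
  atom 5: Br (halogen, monovalent) → 0 H
  atom 6: C, bond orders sum to 4 (valence 4) → 0 H
  atom 7: C, bond orders sum to 4 (valence 4) → 0 H
  atom 8: C, bond orders sum to 3 (valence 4) → 1 H
  atom 9: C, bond orders sum to 3 (valence 4) → 1 H
  atom 10: C, bond orders sum to 3 (valence 4) → 1 H
  atom 11: C, bond orders sum to 3 (valence 4) → 1 H
  atom 12: C, bond orders sum to 4 (valence 4) → 0 H
  atom 13: C, bond orders sum to 4 (valence 4) → 0 H
  atom 14: O, bond orders sum to 1 (valence 2) → 1 H
  atom 15: O, bond orders sum to 2 (valence 2) → 0 H
Totals → C:12, H:9, Br:1, O:2.
In Hill order: C12H9BrO2.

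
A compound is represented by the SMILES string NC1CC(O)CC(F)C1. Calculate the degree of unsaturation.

Degree of unsaturation = (number of rings) + (number of π bonds).
Ring closures in the SMILES: 1.
π bonds: none → 0 DoU from unsaturation.
Total DoU = 1 + 0 = 1.

1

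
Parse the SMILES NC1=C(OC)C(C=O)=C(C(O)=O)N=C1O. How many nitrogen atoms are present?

Scan the SMILES for N atoms (remember two-letter symbols like Cl and Br are single atoms).
Nitrogen count: 2.

2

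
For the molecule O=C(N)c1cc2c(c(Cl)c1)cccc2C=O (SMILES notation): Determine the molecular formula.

C12H8ClNO2

Walk through each heavy atom and fill implicit hydrogens from standard valence (C 4, N 3, O 2, S 2, halogen 1); for lowercase aromatic atoms, an aromatic c carries 1 H when it has two neighbours and 0 H with three, and aromatic n carries 0 H:
  atom 1: O, bond orders sum to 2 (valence 2) → 0 H
  atom 2: C, bond orders sum to 4 (valence 4) → 0 H
  atom 3: N, bond orders sum to 1 (valence 3) → 2 H
  atom 4: aromatic c, 3 neighbours → 0 H
  atom 5: aromatic c, 2 neighbours → 1 H
  atom 6: aromatic c, 3 neighbours → 0 H
  atom 7: aromatic c, 3 neighbours → 0 H
  atom 8: aromatic c, 3 neighbours → 0 H
  atom 9: Cl (halogen, monovalent) → 0 H
  atom 10: aromatic c, 2 neighbours → 1 H
  atom 11: aromatic c, 2 neighbours → 1 H
  atom 12: aromatic c, 2 neighbours → 1 H
  atom 13: aromatic c, 2 neighbours → 1 H
  atom 14: aromatic c, 3 neighbours → 0 H
  atom 15: C, bond orders sum to 3 (valence 4) → 1 H
  atom 16: O, bond orders sum to 2 (valence 2) → 0 H
Totals → C:12, H:8, Cl:1, N:1, O:2.
In Hill order: C12H8ClNO2.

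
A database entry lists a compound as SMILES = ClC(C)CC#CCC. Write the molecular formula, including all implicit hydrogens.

C7H11Cl

Walk through each heavy atom and fill implicit hydrogens from standard valence (C 4, N 3, O 2, S 2, halogen 1):
  atom 1: Cl (halogen, monovalent) → 0 H
  atom 2: C, bond orders sum to 3 (valence 4) → 1 H
  atom 3: C, bond orders sum to 1 (valence 4) → 3 H
  atom 4: C, bond orders sum to 2 (valence 4) → 2 H
  atom 5: C, bond orders sum to 4 (valence 4) → 0 H
  atom 6: C, bond orders sum to 4 (valence 4) → 0 H
  atom 7: C, bond orders sum to 2 (valence 4) → 2 H
  atom 8: C, bond orders sum to 1 (valence 4) → 3 H
Totals → C:7, H:11, Cl:1.
In Hill order: C7H11Cl.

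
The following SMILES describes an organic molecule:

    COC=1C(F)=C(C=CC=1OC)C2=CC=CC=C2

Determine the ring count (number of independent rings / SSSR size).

2

In SMILES, each pair of matching ring-closure digits denotes one ring-closing bond; the number of such bonds equals the number of independent rings.
Ring-closure bonds here: 2.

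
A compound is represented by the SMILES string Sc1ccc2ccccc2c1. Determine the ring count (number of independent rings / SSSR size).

2

In SMILES, each pair of matching ring-closure digits denotes one ring-closing bond; the number of such bonds equals the number of independent rings.
Ring-closure bonds here: 2.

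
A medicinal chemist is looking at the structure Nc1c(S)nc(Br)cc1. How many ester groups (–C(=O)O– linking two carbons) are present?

0

Scan the SMILES for the ester motif — none present.
Groups that are present: 1 primary amine, 1 thiol.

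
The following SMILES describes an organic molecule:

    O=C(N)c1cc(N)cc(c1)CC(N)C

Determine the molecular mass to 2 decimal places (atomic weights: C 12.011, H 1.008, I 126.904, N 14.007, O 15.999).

First, the molecular formula is C10H15N3O (counting implicit H from valence).
  C: 10 × 12.011 = 120.110
  H: 15 × 1.008 = 15.120
  N: 3 × 14.007 = 42.021
  O: 1 × 15.999 = 15.999
Sum: 10×12.011 + 15×1.008 + 3×14.007 + 1×15.999 = 193.250 → 193.25 g/mol.

193.25 g/mol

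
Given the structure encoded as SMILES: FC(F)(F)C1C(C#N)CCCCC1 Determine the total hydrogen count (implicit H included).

12

Walk through each heavy atom and fill implicit hydrogens from standard valence (C 4, N 3, O 2, S 2, halogen 1):
  atom 1: F (halogen, monovalent) → 0 H
  atom 2: C, bond orders sum to 4 (valence 4) → 0 H
  atom 3: F (halogen, monovalent) → 0 H
  atom 4: F (halogen, monovalent) → 0 H
  atom 5: C, bond orders sum to 3 (valence 4) → 1 H
  atom 6: C, bond orders sum to 3 (valence 4) → 1 H
  atom 7: C, bond orders sum to 4 (valence 4) → 0 H
  atom 8: N, bond orders sum to 3 (valence 3) → 0 H
  atom 9: C, bond orders sum to 2 (valence 4) → 2 H
  atom 10: C, bond orders sum to 2 (valence 4) → 2 H
  atom 11: C, bond orders sum to 2 (valence 4) → 2 H
  atom 12: C, bond orders sum to 2 (valence 4) → 2 H
  atom 13: C, bond orders sum to 2 (valence 4) → 2 H
Total hydrogens: 12.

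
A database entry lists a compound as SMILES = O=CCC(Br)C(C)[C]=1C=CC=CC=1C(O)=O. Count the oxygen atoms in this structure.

3

Scan the SMILES for O atoms (remember two-letter symbols like Cl and Br are single atoms).
Oxygen count: 3.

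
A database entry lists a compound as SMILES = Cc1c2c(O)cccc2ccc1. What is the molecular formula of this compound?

Walk through each heavy atom and fill implicit hydrogens from standard valence (C 4, N 3, O 2, S 2, halogen 1); for lowercase aromatic atoms, an aromatic c carries 1 H when it has two neighbours and 0 H with three, and aromatic n carries 0 H:
  atom 1: C, bond orders sum to 1 (valence 4) → 3 H
  atom 2: aromatic c, 3 neighbours → 0 H
  atom 3: aromatic c, 3 neighbours → 0 H
  atom 4: aromatic c, 3 neighbours → 0 H
  atom 5: O, bond orders sum to 1 (valence 2) → 1 H
  atom 6: aromatic c, 2 neighbours → 1 H
  atom 7: aromatic c, 2 neighbours → 1 H
  atom 8: aromatic c, 2 neighbours → 1 H
  atom 9: aromatic c, 3 neighbours → 0 H
  atom 10: aromatic c, 2 neighbours → 1 H
  atom 11: aromatic c, 2 neighbours → 1 H
  atom 12: aromatic c, 2 neighbours → 1 H
Totals → C:11, H:10, O:1.
In Hill order: C11H10O.

C11H10O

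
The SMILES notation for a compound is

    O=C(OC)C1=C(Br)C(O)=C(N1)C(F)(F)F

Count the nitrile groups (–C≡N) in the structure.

Scan the SMILES for the nitrile motif — none present.
Groups that are present: 1 ester, 1 hydroxyl.

0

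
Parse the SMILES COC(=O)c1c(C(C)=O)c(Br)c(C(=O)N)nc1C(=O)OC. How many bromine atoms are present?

Scan the SMILES for Br atoms (remember two-letter symbols like Cl and Br are single atoms).
Bromine count: 1.

1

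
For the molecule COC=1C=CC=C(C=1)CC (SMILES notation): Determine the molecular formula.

Walk through each heavy atom and fill implicit hydrogens from standard valence (C 4, N 3, O 2, S 2, halogen 1):
  atom 1: C, bond orders sum to 1 (valence 4) → 3 H
  atom 2: O, bond orders sum to 2 (valence 2) → 0 H
  atom 3: C, bond orders sum to 4 (valence 4) → 0 H
  atom 4: C, bond orders sum to 3 (valence 4) → 1 H
  atom 5: C, bond orders sum to 3 (valence 4) → 1 H
  atom 6: C, bond orders sum to 3 (valence 4) → 1 H
  atom 7: C, bond orders sum to 4 (valence 4) → 0 H
  atom 8: C, bond orders sum to 3 (valence 4) → 1 H
  atom 9: C, bond orders sum to 2 (valence 4) → 2 H
  atom 10: C, bond orders sum to 1 (valence 4) → 3 H
Totals → C:9, H:12, O:1.
In Hill order: C9H12O.

C9H12O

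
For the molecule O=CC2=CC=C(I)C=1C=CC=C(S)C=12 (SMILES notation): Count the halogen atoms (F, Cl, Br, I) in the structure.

Halogen atoms appear at heavy-atom position 7 (1×I).
Other groups present: 1 aldehyde, 1 thiol.
Halogen count: 1.

1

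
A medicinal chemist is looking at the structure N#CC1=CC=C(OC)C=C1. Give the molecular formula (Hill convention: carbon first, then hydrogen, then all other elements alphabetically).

Walk through each heavy atom and fill implicit hydrogens from standard valence (C 4, N 3, O 2, S 2, halogen 1):
  atom 1: N, bond orders sum to 3 (valence 3) → 0 H
  atom 2: C, bond orders sum to 4 (valence 4) → 0 H
  atom 3: C, bond orders sum to 4 (valence 4) → 0 H
  atom 4: C, bond orders sum to 3 (valence 4) → 1 H
  atom 5: C, bond orders sum to 3 (valence 4) → 1 H
  atom 6: C, bond orders sum to 4 (valence 4) → 0 H
  atom 7: O, bond orders sum to 2 (valence 2) → 0 H
  atom 8: C, bond orders sum to 1 (valence 4) → 3 H
  atom 9: C, bond orders sum to 3 (valence 4) → 1 H
  atom 10: C, bond orders sum to 3 (valence 4) → 1 H
Totals → C:8, H:7, N:1, O:1.

C8H7NO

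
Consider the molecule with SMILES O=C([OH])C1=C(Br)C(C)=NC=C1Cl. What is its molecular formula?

C7H5BrClNO2

Walk through each heavy atom and fill implicit hydrogens from standard valence (C 4, N 3, O 2, S 2, halogen 1):
  atom 1: O, bond orders sum to 2 (valence 2) → 0 H
  atom 2: C, bond orders sum to 4 (valence 4) → 0 H
  atom 3: O with explicit H count 1
  atom 4: C, bond orders sum to 4 (valence 4) → 0 H
  atom 5: C, bond orders sum to 4 (valence 4) → 0 H
  atom 6: Br (halogen, monovalent) → 0 H
  atom 7: C, bond orders sum to 4 (valence 4) → 0 H
  atom 8: C, bond orders sum to 1 (valence 4) → 3 H
  atom 9: N, bond orders sum to 3 (valence 3) → 0 H
  atom 10: C, bond orders sum to 3 (valence 4) → 1 H
  atom 11: C, bond orders sum to 4 (valence 4) → 0 H
  atom 12: Cl (halogen, monovalent) → 0 H
Totals → C:7, H:5, Br:1, Cl:1, N:1, O:2.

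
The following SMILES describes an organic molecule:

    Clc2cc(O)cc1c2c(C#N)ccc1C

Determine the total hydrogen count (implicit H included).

Walk through each heavy atom and fill implicit hydrogens from standard valence (C 4, N 3, O 2, S 2, halogen 1); for lowercase aromatic atoms, an aromatic c carries 1 H when it has two neighbours and 0 H with three, and aromatic n carries 0 H:
  atom 1: Cl (halogen, monovalent) → 0 H
  atom 2: aromatic c, 3 neighbours → 0 H
  atom 3: aromatic c, 2 neighbours → 1 H
  atom 4: aromatic c, 3 neighbours → 0 H
  atom 5: O, bond orders sum to 1 (valence 2) → 1 H
  atom 6: aromatic c, 2 neighbours → 1 H
  atom 7: aromatic c, 3 neighbours → 0 H
  atom 8: aromatic c, 3 neighbours → 0 H
  atom 9: aromatic c, 3 neighbours → 0 H
  atom 10: C, bond orders sum to 4 (valence 4) → 0 H
  atom 11: N, bond orders sum to 3 (valence 3) → 0 H
  atom 12: aromatic c, 2 neighbours → 1 H
  atom 13: aromatic c, 2 neighbours → 1 H
  atom 14: aromatic c, 3 neighbours → 0 H
  atom 15: C, bond orders sum to 1 (valence 4) → 3 H
Total hydrogens: 8.

8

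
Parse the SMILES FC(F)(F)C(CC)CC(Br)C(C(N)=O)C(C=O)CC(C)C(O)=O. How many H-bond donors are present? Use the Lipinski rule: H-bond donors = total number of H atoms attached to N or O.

3

Donors: find every N or O and count the H atoms it carries.
  atom 13 (N): bond orders sum to 1 → 2 H
  atom 14 (O): bond orders sum to 2 → 0 H
  atom 17 (O): bond orders sum to 2 → 0 H
  atom 22 (O): bond orders sum to 1 → 1 H
  atom 23 (O): bond orders sum to 2 → 0 H
Lipinski HBD = 3.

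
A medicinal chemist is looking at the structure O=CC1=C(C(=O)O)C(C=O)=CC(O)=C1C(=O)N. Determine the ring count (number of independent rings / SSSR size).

In SMILES, each pair of matching ring-closure digits denotes one ring-closing bond; the number of such bonds equals the number of independent rings.
Ring-closure bonds here: 1.

1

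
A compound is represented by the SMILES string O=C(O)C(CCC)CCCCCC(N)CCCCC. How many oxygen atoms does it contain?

Scan the SMILES for O atoms (remember two-letter symbols like Cl and Br are single atoms).
Oxygen count: 2.

2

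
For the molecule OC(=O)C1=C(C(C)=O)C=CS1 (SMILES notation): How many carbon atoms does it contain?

Count every carbon token in the SMILES (each C, including those in ring-closure positions and inside branches).
Carbon count: 7.

7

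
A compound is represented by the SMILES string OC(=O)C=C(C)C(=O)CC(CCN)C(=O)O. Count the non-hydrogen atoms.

Every atom symbol written in the SMILES (organic subset) is one heavy atom; implicit H are not written.
Heavy atoms by element → C:10, N:1, O:5.
Total: 16.

16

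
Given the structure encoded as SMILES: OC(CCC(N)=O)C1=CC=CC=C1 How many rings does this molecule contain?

In SMILES, each pair of matching ring-closure digits denotes one ring-closing bond; the number of such bonds equals the number of independent rings.
Ring-closure bonds here: 1.

1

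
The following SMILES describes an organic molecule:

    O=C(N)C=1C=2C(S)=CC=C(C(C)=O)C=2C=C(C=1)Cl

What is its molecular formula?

C13H10ClNO2S

Walk through each heavy atom and fill implicit hydrogens from standard valence (C 4, N 3, O 2, S 2, halogen 1):
  atom 1: O, bond orders sum to 2 (valence 2) → 0 H
  atom 2: C, bond orders sum to 4 (valence 4) → 0 H
  atom 3: N, bond orders sum to 1 (valence 3) → 2 H
  atom 4: C, bond orders sum to 4 (valence 4) → 0 H
  atom 5: C, bond orders sum to 4 (valence 4) → 0 H
  atom 6: C, bond orders sum to 4 (valence 4) → 0 H
  atom 7: S, bond orders sum to 1 (valence 2) → 1 H
  atom 8: C, bond orders sum to 3 (valence 4) → 1 H
  atom 9: C, bond orders sum to 3 (valence 4) → 1 H
  atom 10: C, bond orders sum to 4 (valence 4) → 0 H
  atom 11: C, bond orders sum to 4 (valence 4) → 0 H
  atom 12: C, bond orders sum to 1 (valence 4) → 3 H
  atom 13: O, bond orders sum to 2 (valence 2) → 0 H
  atom 14: C, bond orders sum to 4 (valence 4) → 0 H
  atom 15: C, bond orders sum to 3 (valence 4) → 1 H
  atom 16: C, bond orders sum to 4 (valence 4) → 0 H
  atom 17: C, bond orders sum to 3 (valence 4) → 1 H
  atom 18: Cl (halogen, monovalent) → 0 H
Totals → C:13, H:10, Cl:1, N:1, O:2, S:1.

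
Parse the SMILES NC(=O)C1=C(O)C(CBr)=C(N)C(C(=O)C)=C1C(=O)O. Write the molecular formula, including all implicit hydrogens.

C11H11BrN2O5

Walk through each heavy atom and fill implicit hydrogens from standard valence (C 4, N 3, O 2, S 2, halogen 1):
  atom 1: N, bond orders sum to 1 (valence 3) → 2 H
  atom 2: C, bond orders sum to 4 (valence 4) → 0 H
  atom 3: O, bond orders sum to 2 (valence 2) → 0 H
  atom 4: C, bond orders sum to 4 (valence 4) → 0 H
  atom 5: C, bond orders sum to 4 (valence 4) → 0 H
  atom 6: O, bond orders sum to 1 (valence 2) → 1 H
  atom 7: C, bond orders sum to 4 (valence 4) → 0 H
  atom 8: C, bond orders sum to 2 (valence 4) → 2 H
  atom 9: Br (halogen, monovalent) → 0 H
  atom 10: C, bond orders sum to 4 (valence 4) → 0 H
  atom 11: N, bond orders sum to 1 (valence 3) → 2 H
  atom 12: C, bond orders sum to 4 (valence 4) → 0 H
  atom 13: C, bond orders sum to 4 (valence 4) → 0 H
  atom 14: O, bond orders sum to 2 (valence 2) → 0 H
  atom 15: C, bond orders sum to 1 (valence 4) → 3 H
  atom 16: C, bond orders sum to 4 (valence 4) → 0 H
  atom 17: C, bond orders sum to 4 (valence 4) → 0 H
  atom 18: O, bond orders sum to 2 (valence 2) → 0 H
  atom 19: O, bond orders sum to 1 (valence 2) → 1 H
Totals → C:11, H:11, Br:1, N:2, O:5.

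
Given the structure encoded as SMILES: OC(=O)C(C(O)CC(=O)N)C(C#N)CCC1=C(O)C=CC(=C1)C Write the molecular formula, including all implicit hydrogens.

Walk through each heavy atom and fill implicit hydrogens from standard valence (C 4, N 3, O 2, S 2, halogen 1):
  atom 1: O, bond orders sum to 1 (valence 2) → 1 H
  atom 2: C, bond orders sum to 4 (valence 4) → 0 H
  atom 3: O, bond orders sum to 2 (valence 2) → 0 H
  atom 4: C, bond orders sum to 3 (valence 4) → 1 H
  atom 5: C, bond orders sum to 3 (valence 4) → 1 H
  atom 6: O, bond orders sum to 1 (valence 2) → 1 H
  atom 7: C, bond orders sum to 2 (valence 4) → 2 H
  atom 8: C, bond orders sum to 4 (valence 4) → 0 H
  atom 9: O, bond orders sum to 2 (valence 2) → 0 H
  atom 10: N, bond orders sum to 1 (valence 3) → 2 H
  atom 11: C, bond orders sum to 3 (valence 4) → 1 H
  atom 12: C, bond orders sum to 4 (valence 4) → 0 H
  atom 13: N, bond orders sum to 3 (valence 3) → 0 H
  atom 14: C, bond orders sum to 2 (valence 4) → 2 H
  atom 15: C, bond orders sum to 2 (valence 4) → 2 H
  atom 16: C, bond orders sum to 4 (valence 4) → 0 H
  atom 17: C, bond orders sum to 4 (valence 4) → 0 H
  atom 18: O, bond orders sum to 1 (valence 2) → 1 H
  atom 19: C, bond orders sum to 3 (valence 4) → 1 H
  atom 20: C, bond orders sum to 3 (valence 4) → 1 H
  atom 21: C, bond orders sum to 4 (valence 4) → 0 H
  atom 22: C, bond orders sum to 3 (valence 4) → 1 H
  atom 23: C, bond orders sum to 1 (valence 4) → 3 H
Totals → C:16, H:20, N:2, O:5.
In Hill order: C16H20N2O5.

C16H20N2O5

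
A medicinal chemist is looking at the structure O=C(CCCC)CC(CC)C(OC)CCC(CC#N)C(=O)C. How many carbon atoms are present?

18

Count every carbon token in the SMILES (each C, including those in ring-closure positions and inside branches).
Carbon count: 18.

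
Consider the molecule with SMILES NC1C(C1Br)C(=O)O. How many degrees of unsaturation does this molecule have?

2

Molecular formula: C4H6BrNO2.
DoU = (2C + 2 + N − H − X) / 2, where X is the halogen count and O/S are ignored.
    = (2·4 + 2 + 1 − 6 − 1) / 2 = 4 / 2 = 2.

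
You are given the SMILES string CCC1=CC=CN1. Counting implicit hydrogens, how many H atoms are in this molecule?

Walk through each heavy atom and fill implicit hydrogens from standard valence (C 4, N 3, O 2, S 2, halogen 1):
  atom 1: C, bond orders sum to 1 (valence 4) → 3 H
  atom 2: C, bond orders sum to 2 (valence 4) → 2 H
  atom 3: C, bond orders sum to 4 (valence 4) → 0 H
  atom 4: C, bond orders sum to 3 (valence 4) → 1 H
  atom 5: C, bond orders sum to 3 (valence 4) → 1 H
  atom 6: C, bond orders sum to 3 (valence 4) → 1 H
  atom 7: N, bond orders sum to 2 (valence 3) → 1 H
Total hydrogens: 9.

9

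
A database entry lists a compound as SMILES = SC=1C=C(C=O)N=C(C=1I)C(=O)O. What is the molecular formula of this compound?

Walk through each heavy atom and fill implicit hydrogens from standard valence (C 4, N 3, O 2, S 2, halogen 1):
  atom 1: S, bond orders sum to 1 (valence 2) → 1 H
  atom 2: C, bond orders sum to 4 (valence 4) → 0 H
  atom 3: C, bond orders sum to 3 (valence 4) → 1 H
  atom 4: C, bond orders sum to 4 (valence 4) → 0 H
  atom 5: C, bond orders sum to 3 (valence 4) → 1 H
  atom 6: O, bond orders sum to 2 (valence 2) → 0 H
  atom 7: N, bond orders sum to 3 (valence 3) → 0 H
  atom 8: C, bond orders sum to 4 (valence 4) → 0 H
  atom 9: C, bond orders sum to 4 (valence 4) → 0 H
  atom 10: I (halogen, monovalent) → 0 H
  atom 11: C, bond orders sum to 4 (valence 4) → 0 H
  atom 12: O, bond orders sum to 2 (valence 2) → 0 H
  atom 13: O, bond orders sum to 1 (valence 2) → 1 H
Totals → C:7, H:4, I:1, N:1, O:3, S:1.

C7H4INO3S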